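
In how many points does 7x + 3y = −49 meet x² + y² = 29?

0

Substituting the line into the circle gives 58x² + 686x + 2140 = 0.
Discriminant = (686)² − 4·58·(2140) = −25884 < 0.
No real roots: the line does not meet the circle.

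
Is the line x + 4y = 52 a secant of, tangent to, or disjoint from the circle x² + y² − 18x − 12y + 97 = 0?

disjoint

Centre (9, 6), r² = 20. Distance² from centre to line = (−19)²/17 = 361/17.
Since d² > r², the line lies outside the circle.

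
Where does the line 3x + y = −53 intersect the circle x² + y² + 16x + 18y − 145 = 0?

(−19, 4) and (−9, −26)

From the line, y = −3x − 53. Substituting:
10x² + 280x + 1710 = 0  ⟹  x² + 28x + 171 = 0
x = −9 or x = −19, giving (−9, −26) and (−19, 4).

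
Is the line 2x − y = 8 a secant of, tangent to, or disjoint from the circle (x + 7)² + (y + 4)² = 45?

Substituting the line into the circle gives 5x² − 2x + 20 = 0.
Δ = 4 − 400 = −396.
No real roots: the line does not meet the circle.

disjoint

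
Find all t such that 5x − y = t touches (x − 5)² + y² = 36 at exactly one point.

For a tangent, require d(centre, line) = r = 6.
|5·5 − 1·0 − t| / √26 = 6
|t − (25)| = 6√26.

t = 25 ± 6√26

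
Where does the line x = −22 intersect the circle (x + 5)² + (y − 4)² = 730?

The line gives x = −22. Substituting into the circle:
y² − 8y − 425 = 0
y = 25 or y = −17, giving (−22, 25) and (−22, −17).

(−22, −17) and (−22, 25)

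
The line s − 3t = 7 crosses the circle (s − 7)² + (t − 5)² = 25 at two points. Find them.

From the line, t = (−7 + s)/3. Substituting:
10s² − 170s + 700 = 0  ⟹  s² − 17s + 70 = 0
s = 10 or s = 7, giving (10, 1) and (7, 0).

(7, 0) and (10, 1)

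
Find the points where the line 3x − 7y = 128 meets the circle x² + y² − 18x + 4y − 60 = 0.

From the line, y = (−128 + 3x)/7. Substituting:
58x² − 1566x + 9860 = 0  ⟹  x² − 27x + 170 = 0
x = 17 or x = 10, giving (17, −11) and (10, −14).

(10, −14) and (17, −11)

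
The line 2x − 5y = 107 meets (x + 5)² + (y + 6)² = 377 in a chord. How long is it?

4√29

The distance from (−5, −6) to the line is 87/√29, and r² = 377.
Half the chord is √(r² − d²) = √(116), so the full chord is 4√29.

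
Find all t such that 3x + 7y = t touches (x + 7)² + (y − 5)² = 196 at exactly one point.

t = 14 ± 14√58

For a tangent, require d(centre, line) = r = 14.
|3·(−7) + 7·5 − t| / √58 = 14
|t − (14)| = 14√58.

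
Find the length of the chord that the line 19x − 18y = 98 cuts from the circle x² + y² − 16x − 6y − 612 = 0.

2√685

Express y = (−98 + 19x)/18 and substitute into the circle:
685x² − 10960x − 178100 = 0  ⟹  x² − 16x − 260 = 0
x = 26 or x = −10, giving (26, 22) and (−10, −16).
|(26, 22) − (−10, −16)| = √((36)² + (38)²) = 2√685.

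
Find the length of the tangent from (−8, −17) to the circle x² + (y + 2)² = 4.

√285

Centre (0, −2), r² = 4. |PO|² = (−8)² + (−15)² = 289.
Power of the point: PT² = |PO|² − r² = 285, so PT = √285.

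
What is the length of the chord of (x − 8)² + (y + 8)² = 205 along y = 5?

The distance from (8, −8) to the line is 13, and r² = 205.
Chord = 2√(r² − d²) = 2·√(36) = 12.

12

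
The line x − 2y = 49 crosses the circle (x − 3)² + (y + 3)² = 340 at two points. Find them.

Express y = (−49 + x)/2 and substitute into the circle:
5x² − 110x + 525 = 0  ⟹  x² − 22x + 105 = 0
x = 15 or x = 7, giving (15, −17) and (7, −21).

(7, −21) and (15, −17)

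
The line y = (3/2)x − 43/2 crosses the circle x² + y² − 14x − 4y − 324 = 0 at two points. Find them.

From the line, y = (−43 + 3x)/2. Substituting:
13x² − 338x + 897 = 0  ⟹  x² − 26x + 69 = 0
x = 23 or x = 3, giving (23, 13) and (3, −17).

(3, −17) and (23, 13)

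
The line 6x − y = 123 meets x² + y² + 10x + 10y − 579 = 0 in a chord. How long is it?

2√37

From the line, y = 6x − 123. Substituting:
37x² − 1406x + 13320 = 0  ⟹  x² − 38x + 360 = 0
x = 20 or x = 18, giving (20, −3) and (18, −15).
Chord length = distance between (20, −3) and (18, −15) = √148 = 2√37.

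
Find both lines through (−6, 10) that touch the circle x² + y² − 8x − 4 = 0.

x + 2y = 14 and 2x + y = −2

A line y − (10) = m(x − (−6)) is tangent when its distance from (4, 0) is 2√5:
(10m − (−10))² = 20(m² + 1)
2m² + 5m + 2 = 0, so m = −1/2 or m = −2.
With m = −1/2: x + 2y = 14. With m = −2: 2x + y = −2.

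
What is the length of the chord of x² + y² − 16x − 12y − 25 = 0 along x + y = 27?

From the line, y = −x + 27. Substituting:
2x² − 58x + 380 = 0  ⟹  x² − 29x + 190 = 0
x = 19 or x = 10, giving (19, 8) and (10, 17).
|(19, 8) − (10, 17)| = √((9)² + (−9)²) = 9√2.

9√2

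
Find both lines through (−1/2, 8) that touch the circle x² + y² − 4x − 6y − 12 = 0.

4x − 3y = −26 and y = 8

Let a tangent through (−1/2, 8) have slope m. Its distance from (2, 3) must equal 5:
(5/2m − (−5))² = 25(m² + 1)
3m² − 4m = 0, so m = 4/3 or m = 0.
Through (−1/2, 8) these give 4x − 3y = −26 and y = 8.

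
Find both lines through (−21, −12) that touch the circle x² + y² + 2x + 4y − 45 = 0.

x − y = −9 and x − 7y = 63

Let a tangent through (−21, −12) have slope m. Its distance from (−1, −2) must equal 5√2:
(20m − (10))² = 50(m² + 1)
7m² − 8m + 1 = 0, so m = 1 or m = 1/7.
With m = 1: x − y = −9. With m = 1/7: x − 7y = 63.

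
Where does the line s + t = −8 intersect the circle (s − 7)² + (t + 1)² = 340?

Substitute t = −s − 8:
2s² − 242 = 0  ⟹  s² − 121 = 0
s = 11 or s = −11, giving (11, −19) and (−11, 3).

(−11, 3) and (11, −19)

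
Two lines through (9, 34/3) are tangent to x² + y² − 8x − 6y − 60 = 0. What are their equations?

Let a tangent through (9, 34/3) have slope m. Its distance from (4, 3) must equal √85:
(−5m − (−25/3))² = 85(m² + 1)
54m² + 75m + 14 = 0, so m = −2/9 or m = −7/6.
Through (9, 34/3) these give 2x + 9y = 120 and 7x + 6y = 131.

2x + 9y = 120 and 7x + 6y = 131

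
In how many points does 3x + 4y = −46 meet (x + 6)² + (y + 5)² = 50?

2

Substituting the line into the circle gives 25x² + 348x + 452 = 0.
Δ = 121104 − 45200 = 75904.
Two real roots: the line is a secant.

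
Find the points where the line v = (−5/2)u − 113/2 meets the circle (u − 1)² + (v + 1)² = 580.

Express v = (−113 − 5u)/2 and substitute into the circle:
29u² + 1102u + 10005 = 0  ⟹  u² + 38u + 345 = 0
u = −15 or u = −23, giving (−15, −19) and (−23, 1).

(−23, 1) and (−15, −19)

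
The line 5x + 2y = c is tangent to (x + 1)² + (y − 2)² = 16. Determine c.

For a tangent, require d(centre, line) = r = 4.
|5·(−1) + 2·2 − c| / √29 = 4
|c − (−1)| = 4√29.

c = −1 ± 4√29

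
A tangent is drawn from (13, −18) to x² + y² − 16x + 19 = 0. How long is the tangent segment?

The centre is (8, 0) and r = 3√5. The square of the distance from P to the centre is 25 + 324 = 349.
By the tangent–radius right angle, tangent length = √(|PO|² − r²) = √304 = 4√19.

4√19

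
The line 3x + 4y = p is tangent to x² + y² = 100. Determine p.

p = −50 or p = 50

The line touches the circle iff its distance from (0, 0) is 10:
|3·0 + 4·0 − p| / √25 = 10
|p| = 10·5, so p = 50 or p = −50.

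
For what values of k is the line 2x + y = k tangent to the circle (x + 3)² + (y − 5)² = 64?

k = −1 ± 8√5

The line touches the circle iff its distance from (−3, 5) is 8:
|2·(−3) + 1·5 − k| / √5 = 8
|k − (−1)| = 8√5.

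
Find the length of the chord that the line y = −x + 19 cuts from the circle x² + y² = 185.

Centre (0, 0), r² = 185. Perpendicular distance d from centre to line = |−19| / √2 = 19/√2.
Half the chord is √(r² − d²) = √(9/2), so the full chord is 3√2.

3√2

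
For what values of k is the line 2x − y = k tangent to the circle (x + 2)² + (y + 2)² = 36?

k = −2 ± 6√5

Tangency holds when the distance from the centre (−2, −2) to the line equals the radius 6:
|2·(−2) − 1·(−2) − k| / √5 = 6
|k − (−2)| = 6√5.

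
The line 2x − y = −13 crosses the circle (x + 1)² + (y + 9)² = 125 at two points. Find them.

(−12, −11) and (−6, 1)

Express y = 2x + 13 and substitute into the circle:
5x² + 90x + 360 = 0  ⟹  x² + 18x + 72 = 0
x = −6 or x = −12, giving (−6, 1) and (−12, −11).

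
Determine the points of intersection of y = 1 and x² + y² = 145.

(−12, 1) and (12, 1)

Express y = 1 and substitute into the circle:
x² − 144 = 0
x = 12 or x = −12, giving (12, 1) and (−12, 1).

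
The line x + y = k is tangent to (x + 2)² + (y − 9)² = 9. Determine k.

k = 7 ± 3√2

Tangency holds when the distance from the centre (−2, 9) to the line equals the radius 3:
|1·(−2) + 1·9 − k| / √2 = 3
|k − (7)| = 3√2.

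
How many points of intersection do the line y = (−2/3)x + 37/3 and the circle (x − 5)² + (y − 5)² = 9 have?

0

Substituting the line into the circle gives 13x² − 178x + 628 = 0.
Discriminant = (−178)² − 4·13·(628) = −972 < 0.
No real roots: the line does not meet the circle.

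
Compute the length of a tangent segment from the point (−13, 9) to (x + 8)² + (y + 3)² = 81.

With centre O = (−8, −3), |OP|² = 169 and r² = 81.
Power of the point: PT² = |PO|² − r² = 88, so PT = 2√22.

2√22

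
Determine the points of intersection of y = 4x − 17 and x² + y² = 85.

(2, −9) and (6, 7)

Express y = 4x − 17 and substitute into the circle:
17x² − 136x + 204 = 0  ⟹  x² − 8x + 12 = 0
x = 6 or x = 2, giving (6, 7) and (2, −9).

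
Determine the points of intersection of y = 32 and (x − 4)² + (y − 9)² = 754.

(−11, 32) and (19, 32)

From the line, y = 32. Substituting:
x² − 8x − 209 = 0
x = 19 or x = −11, giving (19, 32) and (−11, 32).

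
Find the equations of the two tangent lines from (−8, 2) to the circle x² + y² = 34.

Let a tangent through (−8, 2) have slope m. Its distance from (0, 0) must equal √34:
(8m − (−2))² = 34(m² + 1)
15m² + 16m − 15 = 0, so m = 3/5 or m = −5/3.
Through (−8, 2) these give 3x − 5y = −34 and 5x + 3y = −34.

3x − 5y = −34 and 5x + 3y = −34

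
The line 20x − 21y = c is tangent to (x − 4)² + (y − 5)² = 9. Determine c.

The line touches the circle iff its distance from (4, 5) is 3:
|20·4 − 21·5 − c| / √841 = 3
|c − (−25)| = 3·29, so c = 62 or c = −112.

c = −112 or c = 62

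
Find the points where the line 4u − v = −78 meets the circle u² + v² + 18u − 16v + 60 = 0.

(−18, 6) and (−16, 14)

Express v = 4u + 78 and substitute into the circle:
17u² + 578u + 4896 = 0  ⟹  u² + 34u + 288 = 0
u = −16 or u = −18, giving (−16, 14) and (−18, 6).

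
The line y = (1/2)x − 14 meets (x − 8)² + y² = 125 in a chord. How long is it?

6√5

The distance from (8, 0) to the line is 20/√5, and r² = 125.
Chord = 2√(r² − d²) = 2·√(45) = 6√5.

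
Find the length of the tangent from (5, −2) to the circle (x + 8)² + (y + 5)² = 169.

Centre (−8, −5), r² = 169. |PO|² = (13)² + (3)² = 178.
The tangent meets the radius at right angles, so tangent² = |PO|² − r² = 178 − 169 = 9.

3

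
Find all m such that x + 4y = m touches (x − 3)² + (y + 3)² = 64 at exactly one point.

The line touches the circle iff its distance from (3, −3) is 8:
|1·3 + 4·(−3) − m| / √17 = 8
|m − (−9)| = 8√17.

m = −9 ± 8√17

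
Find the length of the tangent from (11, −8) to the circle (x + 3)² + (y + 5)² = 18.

√187

Centre (−3, −5), r² = 18. |PO|² = (14)² + (−3)² = 205.
Power of the point: PT² = |PO|² − r² = 187, so PT = √187.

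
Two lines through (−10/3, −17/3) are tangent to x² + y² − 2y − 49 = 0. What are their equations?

x + y = −9 and x + 7y = −43

Let a tangent through (−10/3, −17/3) have slope m. Its distance from (0, 1) must equal 5√2:
[m·(10/3) − (20/3)]² = 50(m² + 1)
7m² + 8m + 1 = 0, so m = −1 or m = −1/7.
Through (−10/3, −17/3) these give x + y = −9 and x + 7y = −43.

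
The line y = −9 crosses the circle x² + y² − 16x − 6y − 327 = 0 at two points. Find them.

(−8, −9) and (24, −9)

Express y = −9 and substitute into the circle:
x² − 16x − 192 = 0
x = 24 or x = −8, giving (24, −9) and (−8, −9).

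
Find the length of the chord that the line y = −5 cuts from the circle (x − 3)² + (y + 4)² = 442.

From the line, y = −5. Substituting:
x² − 6x − 432 = 0
x = 24 or x = −18, giving (24, −5) and (−18, −5).
Chord length = distance between (24, −5) and (−18, −5) = √1764 = 42.

42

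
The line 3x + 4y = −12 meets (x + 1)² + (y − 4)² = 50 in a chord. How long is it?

From the line, y = (−12 − 3x)/4. Substituting:
25x² + 200x = 0  ⟹  x² + 8x = 0
x = 0 or x = −8, giving (0, −3) and (−8, 3).
|(0, −3) − (−8, 3)| = √((8)² + (−6)²) = 10.

10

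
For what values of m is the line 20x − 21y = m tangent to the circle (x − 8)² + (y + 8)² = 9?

m = 241 or m = 415

Tangency holds when the distance from the centre (8, −8) to the line equals the radius 3:
|20·8 − 21·(−8) − m| / √841 = 3
|m − (328)| = 3·29, so m = 415 or m = 241.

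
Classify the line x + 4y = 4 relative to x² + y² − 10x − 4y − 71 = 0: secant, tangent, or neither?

Substituting the line into the circle gives 17x² − 152x − 1184 = 0.
Discriminant = (−152)² − 4·17·(−1184) = 103616 > 0.
Two real roots: the line is a secant.

secant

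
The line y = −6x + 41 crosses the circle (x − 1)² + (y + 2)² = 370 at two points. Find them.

Substitute y = −6x + 41:
37x² − 518x + 1480 = 0  ⟹  x² − 14x + 40 = 0
x = 10 or x = 4, giving (10, −19) and (4, 17).

(4, 17) and (10, −19)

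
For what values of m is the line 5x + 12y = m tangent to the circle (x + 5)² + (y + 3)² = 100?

m = −191 or m = 69

The line touches the circle iff its distance from (−5, −3) is 10:
|5·(−5) + 12·(−3) − m| / √169 = 10
|m − (−61)| = 10·13, so m = 69 or m = −191.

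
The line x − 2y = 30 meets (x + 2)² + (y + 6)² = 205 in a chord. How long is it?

10√5

The distance from (−2, −6) to the line is 20/√5, and r² = 205.
Chord = 2√(r² − d²) = 2·√(125) = 10√5.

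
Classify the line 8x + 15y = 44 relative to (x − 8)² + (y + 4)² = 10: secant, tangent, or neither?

secant

d² = (8·8 + 15·(−4) − (44))²/289 = 1600/289; r² = 10.
Since d² < r², the line cuts the circle twice.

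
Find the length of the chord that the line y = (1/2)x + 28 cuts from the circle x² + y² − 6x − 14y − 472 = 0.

The distance from (3, 7) to the line is 45/√5, and r² = 530.
Half the chord is √(r² − d²) = √(125), so the full chord is 10√5.

10√5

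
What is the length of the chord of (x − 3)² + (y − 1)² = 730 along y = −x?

38√2

Express y = −x and substitute into the circle:
2x² − 4x − 720 = 0  ⟹  x² − 2x − 360 = 0
x = 20 or x = −18, giving (20, −20) and (−18, 18).
|(20, −20) − (−18, 18)| = √((38)² + (−38)²) = 38√2.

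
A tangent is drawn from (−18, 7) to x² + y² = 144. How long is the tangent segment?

With centre O = (0, 0), |OP|² = 373 and r² = 144.
Power of the point: PT² = |PO|² − r² = 229, so PT = √229.

√229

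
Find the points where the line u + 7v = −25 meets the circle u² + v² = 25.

(−4, −3) and (3, −4)

From the line, v = (−25 − u)/7. Substituting:
50u² + 50u − 600 = 0  ⟹  u² + u − 12 = 0
u = 3 or u = −4, giving (3, −4) and (−4, −3).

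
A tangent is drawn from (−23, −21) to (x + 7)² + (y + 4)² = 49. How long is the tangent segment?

The centre is (−7, −4) and r = 7. The square of the distance from P to the centre is 256 + 289 = 545.
Power of the point: PT² = |PO|² − r² = 496, so PT = 4√31.

4√31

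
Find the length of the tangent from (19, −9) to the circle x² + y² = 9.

With centre O = (0, 0), |OP|² = 442 and r² = 9.
The tangent meets the radius at right angles, so tangent² = |PO|² − r² = 442 − 9 = 433.

√433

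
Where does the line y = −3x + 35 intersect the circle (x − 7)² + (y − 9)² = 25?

(7, 14) and (10, 5)

Substitute y = −3x + 35:
10x² − 170x + 700 = 0  ⟹  x² − 17x + 70 = 0
x = 10 or x = 7, giving (10, 5) and (7, 14).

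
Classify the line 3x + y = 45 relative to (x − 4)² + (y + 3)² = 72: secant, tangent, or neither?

neither

Substituting the line into the circle gives 10x² − 296x + 2248 = 0.
Discriminant = (−296)² − 4·10·(2248) = −2304 < 0.
No real roots: the line does not meet the circle.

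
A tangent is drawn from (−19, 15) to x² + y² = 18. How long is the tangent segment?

With centre O = (0, 0), |OP|² = 586 and r² = 18.
Power of the point: PT² = |PO|² − r² = 568, so PT = 2√142.

2√142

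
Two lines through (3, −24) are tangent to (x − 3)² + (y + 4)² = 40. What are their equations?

Let a tangent through (3, −24) have slope m. Its distance from (3, −4) must equal 2√10:
[m·(0) − (20)]² = 40(m² + 1)
m² − 9 = 0, so m = −3 or m = 3.
With m = −3: 3x + y = −15. With m = 3: 3x − y = 33.

3x + y = −15 and 3x − y = 33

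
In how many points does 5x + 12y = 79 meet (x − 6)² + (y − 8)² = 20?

2

Substituting the line into the circle gives 169x² − 1558x + 2593 = 0.
Discriminant = (−1558)² − 4·169·(2593) = 674496 > 0.
Two real roots: the line is a secant.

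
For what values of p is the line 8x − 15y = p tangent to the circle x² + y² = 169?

p = −221 or p = 221

The line touches the circle iff its distance from (0, 0) is 13:
|8·0 − 15·0 − p| / √289 = 13
|p| = 13·17, so p = 221 or p = −221.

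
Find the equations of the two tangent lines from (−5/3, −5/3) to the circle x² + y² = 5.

x + 2y = −5 and 2x + y = −5

Let a tangent through (−5/3, −5/3) have slope m. Its distance from (0, 0) must equal √5:
[m·(5/3) − (5/3)]² = 5(m² + 1)
2m² + 5m + 2 = 0, so m = −1/2 or m = −2.
With m = −1/2: x + 2y = −5. With m = −2: 2x + y = −5.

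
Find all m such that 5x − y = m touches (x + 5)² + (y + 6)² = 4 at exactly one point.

m = −19 ± 2√26

For a tangent, require d(centre, line) = r = 2.
|5·(−5) − 1·(−6) − m| / √26 = 2
|m − (−19)| = 2√26.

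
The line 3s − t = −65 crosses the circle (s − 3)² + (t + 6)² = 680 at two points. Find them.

(−23, −4) and (−19, 8)

Express t = 3s + 65 and substitute into the circle:
10s² + 420s + 4370 = 0  ⟹  s² + 42s + 437 = 0
s = −19 or s = −23, giving (−19, 8) and (−23, −4).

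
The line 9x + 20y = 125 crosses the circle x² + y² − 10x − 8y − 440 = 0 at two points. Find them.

(−15, 13) and (25, −5)

Express y = (125 − 9x)/20 and substitute into the circle:
481x² − 4810x − 180375 = 0  ⟹  x² − 10x − 375 = 0
x = 25 or x = −15, giving (25, −5) and (−15, 13).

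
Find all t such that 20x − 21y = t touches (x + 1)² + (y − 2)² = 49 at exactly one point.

The line touches the circle iff its distance from (−1, 2) is 7:
|20·(−1) − 21·2 − t| / √841 = 7
|t − (−62)| = 7·29, so t = 141 or t = −265.

t = −265 or t = 141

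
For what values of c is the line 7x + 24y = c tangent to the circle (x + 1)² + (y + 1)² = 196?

c = −381 or c = 319

The line touches the circle iff its distance from (−1, −1) is 14:
|7·(−1) + 24·(−1) − c| / √625 = 14
|c − (−31)| = 14·25, so c = 319 or c = −381.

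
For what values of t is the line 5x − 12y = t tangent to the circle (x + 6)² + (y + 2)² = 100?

t = −136 or t = 124

For a tangent, require d(centre, line) = r = 10.
|5·(−6) − 12·(−2) − t| / √169 = 10
|t − (−6)| = 10·13, so t = 124 or t = −136.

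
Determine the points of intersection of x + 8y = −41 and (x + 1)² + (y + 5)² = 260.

Substitute y = (−41 − x)/8:
65x² + 130x − 16575 = 0  ⟹  x² + 2x − 255 = 0
x = 15 or x = −17, giving (15, −7) and (−17, −3).

(−17, −3) and (15, −7)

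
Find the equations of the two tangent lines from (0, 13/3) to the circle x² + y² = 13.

Let a tangent through (0, 13/3) have slope m. Its distance from (0, 0) must equal √13:
[m·(0) − (−13/3)]² = 13(m² + 1)
9m² − 4 = 0, so m = 2/3 or m = −2/3.
Through (0, 13/3) these give 2x − 3y = −13 and 2x + 3y = 13.

2x − 3y = −13 and 2x + 3y = 13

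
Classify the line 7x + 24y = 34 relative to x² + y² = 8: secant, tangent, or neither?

d² = (7·0 + 24·0 − (34))²/625 = 1156/625; r² = 8.
Since d² < r², the line cuts the circle twice.

secant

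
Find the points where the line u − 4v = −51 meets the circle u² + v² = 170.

Express v = (51 + u)/4 and substitute into the circle:
17u² + 102u − 119 = 0  ⟹  u² + 6u − 7 = 0
u = 1 or u = −7, giving (1, 13) and (−7, 11).

(−7, 11) and (1, 13)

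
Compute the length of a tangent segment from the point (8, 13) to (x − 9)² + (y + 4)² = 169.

Centre (9, −4), r² = 169. |PO|² = (−1)² + (17)² = 290.
The tangent meets the radius at right angles, so tangent² = |PO|² − r² = 290 − 169 = 121.

11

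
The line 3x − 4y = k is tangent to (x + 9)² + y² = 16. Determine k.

k = −47 or k = −7

For a tangent, require d(centre, line) = r = 4.
|3·(−9) − 4·0 − k| / √25 = 4
|k − (−27)| = 4·5, so k = −7 or k = −47.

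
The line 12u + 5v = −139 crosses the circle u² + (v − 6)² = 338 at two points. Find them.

(−17, 13) and (−7, −11)

From the line, v = (−139 − 12u)/5. Substituting:
169u² + 4056u + 20111 = 0  ⟹  u² + 24u + 119 = 0
u = −7 or u = −17, giving (−7, −11) and (−17, 13).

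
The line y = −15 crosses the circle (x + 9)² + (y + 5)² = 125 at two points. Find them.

(−14, −15) and (−4, −15)

From the line, y = −15. Substituting:
x² + 18x + 56 = 0
x = −4 or x = −14, giving (−4, −15) and (−14, −15).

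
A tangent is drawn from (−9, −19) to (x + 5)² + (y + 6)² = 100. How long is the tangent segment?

The centre is (−5, −6) and r = 10. The square of the distance from P to the centre is 16 + 169 = 185.
The tangent meets the radius at right angles, so tangent² = |PO|² − r² = 185 − 100 = 85.

√85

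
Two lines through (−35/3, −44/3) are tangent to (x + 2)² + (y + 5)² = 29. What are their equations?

5x − 2y = −29 and 2x − 5y = 50

A line y − (−44/3) = m(x − (−35/3)) is tangent when its distance from (−2, −5) is √29:
[m·(29/3) − (29/3)]² = 29(m² + 1)
10m² − 29m + 10 = 0, so m = 5/2 or m = 2/5.
Through (−35/3, −44/3) these give 5x − 2y = −29 and 2x − 5y = 50.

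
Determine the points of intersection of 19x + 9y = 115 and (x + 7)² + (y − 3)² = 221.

Express y = (115 − 19x)/9 and substitute into the circle:
442x² − 2210x − 6188 = 0  ⟹  x² − 5x − 14 = 0
x = 7 or x = −2, giving (7, −2) and (−2, 17).

(−2, 17) and (7, −2)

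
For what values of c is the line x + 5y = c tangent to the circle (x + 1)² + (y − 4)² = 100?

The line touches the circle iff its distance from (−1, 4) is 10:
|1·(−1) + 5·4 − c| / √26 = 10
|c − (19)| = 10√26.

c = 19 ± 10√26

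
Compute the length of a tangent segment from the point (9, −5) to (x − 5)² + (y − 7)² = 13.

With centre O = (5, 7), |OP|² = 160 and r² = 13.
The tangent meets the radius at right angles, so tangent² = |PO|² − r² = 160 − 13 = 147.

7√3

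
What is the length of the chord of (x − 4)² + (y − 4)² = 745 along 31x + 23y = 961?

√1490

Centre (4, 4), r² = 745. Perpendicular distance d from centre to line = |−745| / √1490 = 745/√1490.
Half the chord is √(r² − d²) = √(745/2), so the full chord is √1490.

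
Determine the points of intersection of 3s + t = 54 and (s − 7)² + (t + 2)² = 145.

Express t = −3s + 54 and substitute into the circle:
10s² − 350s + 3040 = 0  ⟹  s² − 35s + 304 = 0
s = 19 or s = 16, giving (19, −3) and (16, 6).

(16, 6) and (19, −3)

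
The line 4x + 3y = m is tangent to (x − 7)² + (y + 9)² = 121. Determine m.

m = −54 or m = 56

Tangency holds when the distance from the centre (7, −9) to the line equals the radius 11:
|4·7 + 3·(−9) − m| / √25 = 11
|m − (1)| = 11·5, so m = 56 or m = −54.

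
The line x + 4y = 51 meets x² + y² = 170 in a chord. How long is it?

2√17

From the line, y = (51 − x)/4. Substituting:
17x² − 102x − 119 = 0  ⟹  x² − 6x − 7 = 0
x = 7 or x = −1, giving (7, 11) and (−1, 13).
Chord length = distance between (7, 11) and (−1, 13) = √68 = 2√17.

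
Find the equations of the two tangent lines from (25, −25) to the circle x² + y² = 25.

4x + 3y = 25 and 3x + 4y = −25

Let a tangent through (25, −25) have slope m. Its distance from (0, 0) must equal 5:
(−25m − (25))² = 25(m² + 1)
12m² + 25m + 12 = 0, so m = −4/3 or m = −3/4.
Through (25, −25) these give 4x + 3y = 25 and 3x + 4y = −25.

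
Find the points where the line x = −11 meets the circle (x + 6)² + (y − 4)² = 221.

(−11, −10) and (−11, 18)

The line gives x = −11. Substituting into the circle:
y² − 8y − 180 = 0
y = 18 or y = −10, giving (−11, 18) and (−11, −10).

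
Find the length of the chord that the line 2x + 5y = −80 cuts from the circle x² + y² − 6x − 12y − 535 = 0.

Centre (3, 6), r² = 580. Perpendicular distance d from centre to line = |116| / √29 = 116/√29.
Half the chord is √(r² − d²) = √(116), so the full chord is 4√29.

4√29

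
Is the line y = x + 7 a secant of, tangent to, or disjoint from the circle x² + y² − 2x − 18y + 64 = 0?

secant

Substituting the line into the circle gives 2x² − 6x − 13 = 0.
Discriminant = (−6)² − 4·2·(−13) = 140 > 0.
Two real roots: the line is a secant.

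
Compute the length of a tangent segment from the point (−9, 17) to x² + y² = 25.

The centre is (0, 0) and r = 5. The square of the distance from P to the centre is 81 + 289 = 370.
By the tangent–radius right angle, tangent length = √(|PO|² − r²) = √345.

√345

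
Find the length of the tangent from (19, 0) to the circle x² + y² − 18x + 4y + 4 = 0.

√23

With centre O = (9, −2), |OP|² = 104 and r² = 81.
Power of the point: PT² = |PO|² − r² = 23, so PT = √23.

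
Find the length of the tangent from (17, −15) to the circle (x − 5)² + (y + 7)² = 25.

√183

With centre O = (5, −7), |OP|² = 208 and r² = 25.
By the tangent–radius right angle, tangent length = √(|PO|² − r²) = √183.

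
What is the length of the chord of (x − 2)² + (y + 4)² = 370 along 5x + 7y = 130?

Centre (2, −4), r² = 370. Perpendicular distance d from centre to line = |−148| / √74 = 148/√74.
Chord = 2√(r² − d²) = 2·√(74) = 2√74.

2√74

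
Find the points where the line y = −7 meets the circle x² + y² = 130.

(−9, −7) and (9, −7)

From the line, y = −7. Substituting:
x² − 81 = 0
x = 9 or x = −9, giving (9, −7) and (−9, −7).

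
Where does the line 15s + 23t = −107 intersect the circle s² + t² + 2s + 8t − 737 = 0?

Substitute t = (−107 − 15s)/23:
754s² + 1508s − 398112 = 0  ⟹  s² + 2s − 528 = 0
s = 22 or s = −24, giving (22, −19) and (−24, 11).

(−24, 11) and (22, −19)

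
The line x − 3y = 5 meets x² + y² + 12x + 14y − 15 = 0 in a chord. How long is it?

6√10

Substitute y = (−5 + x)/3:
10x² + 140x − 320 = 0  ⟹  x² + 14x − 32 = 0
x = 2 or x = −16, giving (2, −1) and (−16, −7).
|(2, −1) − (−16, −7)| = √((18)² + (6)²) = 6√10.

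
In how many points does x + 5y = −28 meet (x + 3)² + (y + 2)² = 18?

2

Substituting the line into the circle gives 26x² + 186x + 99 = 0.
Δ = 34596 − 10296 = 24300.
Two real roots: the line is a secant.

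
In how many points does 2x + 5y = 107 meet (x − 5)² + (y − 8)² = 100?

0

d² = (2·5 + 5·8 − (107))²/29 = 3249/29; r² = 100.
Since d² > r², the line lies outside the circle.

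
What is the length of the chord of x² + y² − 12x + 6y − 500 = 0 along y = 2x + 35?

Substitute y = 2x + 35:
5x² + 140x + 935 = 0  ⟹  x² + 28x + 187 = 0
x = −11 or x = −17, giving (−11, 13) and (−17, 1).
Chord length = distance between (−11, 13) and (−17, 1) = √180 = 6√5.

6√5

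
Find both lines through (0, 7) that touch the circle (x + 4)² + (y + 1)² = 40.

x − 3y = −21 and 3x + y = 7

Write the tangent as mx − y + (7 − m·(0)) = 0 and set its distance from the centre to 2√10:
[m·(−4) − (−8)]² = 40(m² + 1)
3m² + 8m − 3 = 0, so m = 1/3 or m = −3.
With m = 1/3: x − 3y = −21. With m = −3: 3x + y = 7.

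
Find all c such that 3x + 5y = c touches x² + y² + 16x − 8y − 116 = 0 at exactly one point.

The line touches the circle iff its distance from (−8, 4) is 14:
|3·(−8) + 5·4 − c| / √34 = 14
|c − (−4)| = 14√34.

c = −4 ± 14√34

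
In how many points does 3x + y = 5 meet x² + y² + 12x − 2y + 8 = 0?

0

Substituting the line into the circle gives 10x² − 12x + 23 = 0.
Discriminant = (−12)² − 4·10·(23) = −776 < 0.
No real roots: the line does not meet the circle.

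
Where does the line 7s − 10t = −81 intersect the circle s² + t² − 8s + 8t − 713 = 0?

From the line, t = (81 + 7s)/10. Substituting:
149s² + 894s − 58259 = 0  ⟹  s² + 6s − 391 = 0
s = 17 or s = −23, giving (17, 20) and (−23, −8).

(−23, −8) and (17, 20)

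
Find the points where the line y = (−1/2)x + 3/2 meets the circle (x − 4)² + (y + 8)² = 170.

(−3, 3) and (17, −7)

From the line, y = (3 − x)/2. Substituting:
5x² − 70x − 255 = 0  ⟹  x² − 14x − 51 = 0
x = 17 or x = −3, giving (17, −7) and (−3, 3).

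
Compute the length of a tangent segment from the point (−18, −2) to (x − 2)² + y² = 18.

√386

With centre O = (2, 0), |OP|² = 404 and r² = 18.
By the tangent–radius right angle, tangent length = √(|PO|² − r²) = √386.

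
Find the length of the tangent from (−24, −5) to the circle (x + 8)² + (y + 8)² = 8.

With centre O = (−8, −8), |OP|² = 265 and r² = 8.
The tangent meets the radius at right angles, so tangent² = |PO|² − r² = 265 − 8 = 257.

√257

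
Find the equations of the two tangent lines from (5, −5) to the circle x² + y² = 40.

x − 3y = 20 and 3x − y = 20

A line y − (−5) = m(x − (5)) is tangent when its distance from (0, 0) is 2√10:
[m·(−5) − (5)]² = 40(m² + 1)
3m² − 10m + 3 = 0, so m = 1/3 or m = 3.
With m = 1/3: x − 3y = 20. With m = 3: 3x − y = 20.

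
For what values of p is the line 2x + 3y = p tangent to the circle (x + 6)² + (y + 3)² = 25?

p = −21 ± 5√13

The line touches the circle iff its distance from (−6, −3) is 5:
|2·(−6) + 3·(−3) − p| / √13 = 5
|p − (−21)| = 5√13.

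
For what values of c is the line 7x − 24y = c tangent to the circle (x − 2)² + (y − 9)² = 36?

c = −352 or c = −52

The line touches the circle iff its distance from (2, 9) is 6:
|7·2 − 24·9 − c| / √625 = 6
|c − (−202)| = 6·25, so c = −52 or c = −352.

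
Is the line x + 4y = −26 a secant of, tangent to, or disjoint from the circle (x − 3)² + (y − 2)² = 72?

Substituting the line into the circle gives 17x² − 28x + 148 = 0.
Δ = 784 − 10064 = −9280.
No real roots: the line does not meet the circle.

disjoint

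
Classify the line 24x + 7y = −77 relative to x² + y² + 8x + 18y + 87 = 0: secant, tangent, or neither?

Substituting the line into the circle gives 625x² + 1064x + 490 = 0.
Discriminant = (1064)² − 4·625·(490) = −92904 < 0.
No real roots: the line does not meet the circle.

neither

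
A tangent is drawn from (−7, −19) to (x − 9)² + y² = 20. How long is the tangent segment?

√597

Centre (9, 0), r² = 20. |PO|² = (−16)² + (−19)² = 617.
The tangent meets the radius at right angles, so tangent² = |PO|² − r² = 617 − 20 = 597.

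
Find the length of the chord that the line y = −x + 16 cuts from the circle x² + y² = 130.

Substitute y = −x + 16:
2x² − 32x + 126 = 0  ⟹  x² − 16x + 63 = 0
x = 9 or x = 7, giving (9, 7) and (7, 9).
|(9, 7) − (7, 9)| = √((2)² + (−2)²) = 2√2.

2√2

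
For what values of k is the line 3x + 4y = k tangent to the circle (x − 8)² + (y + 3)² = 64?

k = −28 or k = 52

For a tangent, require d(centre, line) = r = 8.
|3·8 + 4·(−3) − k| / √25 = 8
|k − (12)| = 8·5, so k = 52 or k = −28.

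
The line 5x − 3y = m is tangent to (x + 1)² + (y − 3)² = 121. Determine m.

m = −14 ± 11√34

The line touches the circle iff its distance from (−1, 3) is 11:
|5·(−1) − 3·3 − m| / √34 = 11
|m − (−14)| = 11√34.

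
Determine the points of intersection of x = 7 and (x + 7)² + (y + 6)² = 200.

The line gives x = 7. Substituting into the circle:
y² + 12y + 32 = 0
y = −4 or y = −8, giving (7, −4) and (7, −8).

(7, −8) and (7, −4)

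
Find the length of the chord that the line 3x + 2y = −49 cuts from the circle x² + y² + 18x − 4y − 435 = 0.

12√13

Express y = (−49 − 3x)/2 and substitute into the circle:
13x² + 390x + 1053 = 0  ⟹  x² + 30x + 81 = 0
x = −3 or x = −27, giving (−3, −20) and (−27, 16).
|(−3, −20) − (−27, 16)| = √((24)² + (−36)²) = 12√13.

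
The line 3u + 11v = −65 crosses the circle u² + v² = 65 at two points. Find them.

(−7, −4) and (4, −7)

From the line, v = (−65 − 3u)/11. Substituting:
130u² + 390u − 3640 = 0  ⟹  u² + 3u − 28 = 0
u = 4 or u = −7, giving (4, −7) and (−7, −4).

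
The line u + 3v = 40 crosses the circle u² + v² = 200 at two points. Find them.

From the line, v = (40 − u)/3. Substituting:
10u² − 80u − 200 = 0  ⟹  u² − 8u − 20 = 0
u = 10 or u = −2, giving (10, 10) and (−2, 14).

(−2, 14) and (10, 10)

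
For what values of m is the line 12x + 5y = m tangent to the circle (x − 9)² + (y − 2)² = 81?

m = 1 or m = 235

Tangency holds when the distance from the centre (9, 2) to the line equals the radius 9:
|12·9 + 5·2 − m| / √169 = 9
|m − (118)| = 9·13, so m = 235 or m = 1.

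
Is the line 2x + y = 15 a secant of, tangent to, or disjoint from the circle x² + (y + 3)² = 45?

disjoint

d² = (2·0 + 1·(−3) − (15))²/5 = 324/5; r² = 45.
Since d² > r², the line lies outside the circle.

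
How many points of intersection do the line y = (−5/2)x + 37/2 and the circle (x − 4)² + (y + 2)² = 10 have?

0

d² = (5·4 + 2·(−2) − (37))²/29 = 441/29; r² = 10.
Since d² > r², the line lies outside the circle.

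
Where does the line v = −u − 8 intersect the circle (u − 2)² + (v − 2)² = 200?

From the line, v = −u − 8. Substituting:
2u² + 16u − 96 = 0  ⟹  u² + 8u − 48 = 0
u = 4 or u = −12, giving (4, −12) and (−12, 4).

(−12, 4) and (4, −12)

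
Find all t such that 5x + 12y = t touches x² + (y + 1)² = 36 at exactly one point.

Tangency holds when the distance from the centre (0, −1) to the line equals the radius 6:
|5·0 + 12·(−1) − t| / √169 = 6
|t − (−12)| = 6·13, so t = 66 or t = −90.

t = −90 or t = 66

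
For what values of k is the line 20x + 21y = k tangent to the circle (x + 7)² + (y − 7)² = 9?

The line touches the circle iff its distance from (−7, 7) is 3:
|20·(−7) + 21·7 − k| / √841 = 3
|k − (7)| = 3·29, so k = 94 or k = −80.

k = −80 or k = 94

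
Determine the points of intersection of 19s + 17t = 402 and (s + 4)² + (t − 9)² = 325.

(−3, 27) and (14, 8)

Substitute t = (402 − 19s)/17:
650s² − 7150s − 27300 = 0  ⟹  s² − 11s − 42 = 0
s = 14 or s = −3, giving (14, 8) and (−3, 27).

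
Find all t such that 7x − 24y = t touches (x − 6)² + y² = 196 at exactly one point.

t = −308 or t = 392

Tangency holds when the distance from the centre (6, 0) to the line equals the radius 14:
|7·6 − 24·0 − t| / √625 = 14
|t − (42)| = 14·25, so t = 392 or t = −308.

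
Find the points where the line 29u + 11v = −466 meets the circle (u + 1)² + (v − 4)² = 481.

(−21, 13) and (−10, −16)

Substitute v = (−466 − 29u)/11:
962u² + 29822u + 202020 = 0  ⟹  u² + 31u + 210 = 0
u = −10 or u = −21, giving (−10, −16) and (−21, 13).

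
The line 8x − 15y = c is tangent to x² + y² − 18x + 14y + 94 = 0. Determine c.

Tangency holds when the distance from the centre (9, −7) to the line equals the radius 6:
|8·9 − 15·(−7) − c| / √289 = 6
|c − (177)| = 6·17, so c = 279 or c = 75.

c = 75 or c = 279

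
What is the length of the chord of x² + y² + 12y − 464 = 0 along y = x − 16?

Substitute y = x − 16:
2x² − 20x − 400 = 0  ⟹  x² − 10x − 200 = 0
x = 20 or x = −10, giving (20, 4) and (−10, −26).
|(20, 4) − (−10, −26)| = √((30)² + (30)²) = 30√2.

30√2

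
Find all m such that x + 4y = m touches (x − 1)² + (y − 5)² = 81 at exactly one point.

m = 21 ± 9√17

For a tangent, require d(centre, line) = r = 9.
|1·1 + 4·5 − m| / √17 = 9
|m − (21)| = 9√17.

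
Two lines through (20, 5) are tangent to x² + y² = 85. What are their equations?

A line y − (5) = m(x − (20)) is tangent when its distance from (0, 0) is √85:
[m·(−20) − (−5)]² = 85(m² + 1)
63m² − 40m − 12 = 0, so m = −2/9 or m = 6/7.
With m = −2/9: 2x + 9y = 85. With m = 6/7: 6x − 7y = 85.

2x + 9y = 85 and 6x − 7y = 85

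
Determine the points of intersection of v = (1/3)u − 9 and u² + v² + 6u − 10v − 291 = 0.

(−9, −12) and (12, −5)

Express v = (−27 + u)/3 and substitute into the circle:
10u² − 30u − 1080 = 0  ⟹  u² − 3u − 108 = 0
u = 12 or u = −9, giving (12, −5) and (−9, −12).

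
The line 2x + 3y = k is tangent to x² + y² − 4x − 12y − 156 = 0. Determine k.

For a tangent, require d(centre, line) = r = 14.
|2·2 + 3·6 − k| / √13 = 14
|k − (22)| = 14√13.

k = 22 ± 14√13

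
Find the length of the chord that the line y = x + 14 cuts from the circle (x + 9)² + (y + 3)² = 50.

The distance from (−9, −3) to the line is 8/√2, and r² = 50.
Chord = 2√(r² − d²) = 2·√(18) = 6√2.

6√2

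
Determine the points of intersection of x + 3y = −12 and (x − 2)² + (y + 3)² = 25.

(−3, −3) and (6, −6)

From the line, y = (−12 − x)/3. Substituting:
10x² − 30x − 180 = 0  ⟹  x² − 3x − 18 = 0
x = 6 or x = −3, giving (6, −6) and (−3, −3).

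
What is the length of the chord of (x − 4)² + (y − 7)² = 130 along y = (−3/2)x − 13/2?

The distance from (4, 7) to the line is 39/√13, and r² = 130.
Chord = 2√(r² − d²) = 2·√(13) = 2√13.

2√13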